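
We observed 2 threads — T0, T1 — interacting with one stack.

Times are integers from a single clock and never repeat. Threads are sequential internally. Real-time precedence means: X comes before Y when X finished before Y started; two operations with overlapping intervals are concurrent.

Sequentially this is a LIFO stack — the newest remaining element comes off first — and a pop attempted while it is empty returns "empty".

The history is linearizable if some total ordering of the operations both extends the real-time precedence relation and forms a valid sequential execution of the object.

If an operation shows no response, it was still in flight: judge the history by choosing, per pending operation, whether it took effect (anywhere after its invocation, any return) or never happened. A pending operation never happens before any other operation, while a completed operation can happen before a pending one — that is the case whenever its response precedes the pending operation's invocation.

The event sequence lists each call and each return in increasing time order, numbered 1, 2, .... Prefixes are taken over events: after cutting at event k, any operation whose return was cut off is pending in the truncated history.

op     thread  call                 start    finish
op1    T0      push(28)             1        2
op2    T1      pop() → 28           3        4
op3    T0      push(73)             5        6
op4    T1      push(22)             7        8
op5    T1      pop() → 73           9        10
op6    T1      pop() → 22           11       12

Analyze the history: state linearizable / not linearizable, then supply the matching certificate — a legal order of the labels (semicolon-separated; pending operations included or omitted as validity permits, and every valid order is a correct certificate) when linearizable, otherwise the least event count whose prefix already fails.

events 1..9 are fine; event 10 — the response of op5 at time 10 — makes the prefix non-linearizable
the completed operations (5 total) allow one real-time order; the stack replay rejects it
sample order op1, op2, op3, op4, op5 stalls at step 5 — op5 pop() → 73 has no legal effect

not linearizable — minimal violating prefix: 10 events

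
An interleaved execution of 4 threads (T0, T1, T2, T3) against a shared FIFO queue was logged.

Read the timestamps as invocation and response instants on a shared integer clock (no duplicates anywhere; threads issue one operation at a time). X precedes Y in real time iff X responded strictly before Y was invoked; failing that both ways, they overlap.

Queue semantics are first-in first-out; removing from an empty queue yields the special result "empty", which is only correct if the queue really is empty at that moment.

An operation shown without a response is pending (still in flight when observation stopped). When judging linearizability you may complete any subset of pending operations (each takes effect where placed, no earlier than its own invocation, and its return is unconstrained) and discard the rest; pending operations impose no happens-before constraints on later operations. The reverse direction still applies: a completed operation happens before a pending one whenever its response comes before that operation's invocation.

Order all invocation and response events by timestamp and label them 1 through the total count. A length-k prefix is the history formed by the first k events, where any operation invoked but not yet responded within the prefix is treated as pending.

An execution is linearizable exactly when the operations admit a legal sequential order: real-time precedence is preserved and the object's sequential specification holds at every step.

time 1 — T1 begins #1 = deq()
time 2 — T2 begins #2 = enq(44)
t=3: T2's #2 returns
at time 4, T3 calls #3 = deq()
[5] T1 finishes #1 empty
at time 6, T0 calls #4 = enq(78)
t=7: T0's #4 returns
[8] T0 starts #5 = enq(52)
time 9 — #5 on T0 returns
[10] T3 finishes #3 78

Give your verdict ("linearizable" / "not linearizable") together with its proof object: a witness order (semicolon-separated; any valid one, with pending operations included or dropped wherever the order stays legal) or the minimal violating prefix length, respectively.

not linearizable — minimal violating prefix: 10 events

already the first 10 events (up to #3's response at time 10) admit no linearization; the first 9 still do
every one of the 7 real-time-consistent orders over 5 completed FIFO queue ops fails the sequential spec
e.g. #1, #2, #3, #4, #5: illegal at step 3, since #3 deq() → 78 cannot apply there
e.g. #1, #2, #4, #3, #5: illegal at step 4, since #3 deq() → 78 cannot apply there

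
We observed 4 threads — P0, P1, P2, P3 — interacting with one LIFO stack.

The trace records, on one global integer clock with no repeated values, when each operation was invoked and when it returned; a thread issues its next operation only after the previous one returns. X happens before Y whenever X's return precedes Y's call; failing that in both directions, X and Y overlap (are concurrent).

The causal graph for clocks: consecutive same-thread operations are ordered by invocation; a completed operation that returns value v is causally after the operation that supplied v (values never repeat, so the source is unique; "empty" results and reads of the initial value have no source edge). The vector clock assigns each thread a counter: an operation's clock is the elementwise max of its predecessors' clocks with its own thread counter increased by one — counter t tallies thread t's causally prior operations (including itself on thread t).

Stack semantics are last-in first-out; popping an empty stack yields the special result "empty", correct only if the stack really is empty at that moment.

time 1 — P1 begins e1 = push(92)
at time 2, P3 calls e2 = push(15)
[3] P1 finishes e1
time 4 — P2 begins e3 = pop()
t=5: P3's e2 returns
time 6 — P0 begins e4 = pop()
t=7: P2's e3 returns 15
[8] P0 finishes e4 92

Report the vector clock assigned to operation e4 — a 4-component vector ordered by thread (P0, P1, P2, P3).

root op e2, invoked 2: fresh clock plus P3's own tick → (0, 0, 0, 1)
root op e1, invoked 1: fresh clock plus P1's own tick → (0, 1, 0, 0)
VC(e3, invoked at 4): max of VC(e2)=(0, 0, 0, 1), then +1 on thread P2 → (0, 0, 1, 1)
VC(e4, invoked at 6): max of VC(e1)=(0, 1, 0, 0), then +1 on thread P0 → (1, 1, 0, 0)
target: VC(e4) = (1, 1, 0, 0)

(1, 1, 0, 0)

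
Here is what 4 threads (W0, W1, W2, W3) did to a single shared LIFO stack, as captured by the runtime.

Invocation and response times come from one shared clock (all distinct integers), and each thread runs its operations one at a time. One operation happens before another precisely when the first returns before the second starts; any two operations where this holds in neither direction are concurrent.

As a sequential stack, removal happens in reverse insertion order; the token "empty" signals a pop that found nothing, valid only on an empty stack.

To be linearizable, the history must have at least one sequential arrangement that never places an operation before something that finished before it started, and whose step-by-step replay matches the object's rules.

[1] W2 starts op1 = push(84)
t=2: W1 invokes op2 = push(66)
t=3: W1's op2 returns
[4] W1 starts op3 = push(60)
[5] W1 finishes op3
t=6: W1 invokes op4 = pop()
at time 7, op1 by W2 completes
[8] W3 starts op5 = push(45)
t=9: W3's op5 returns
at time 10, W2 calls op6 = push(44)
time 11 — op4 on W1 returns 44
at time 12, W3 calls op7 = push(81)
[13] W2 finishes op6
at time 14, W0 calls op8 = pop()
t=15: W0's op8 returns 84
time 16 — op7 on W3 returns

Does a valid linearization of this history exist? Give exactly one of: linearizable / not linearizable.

not linearizable

cut after 14 events: linearizable; cut after 15 events (op8 responds, time 15): not linearizable
checked exhaustively: 10 real-time-consistent orders of 7 completed operations, zero legal LIFO stack replays
include/drop combinations of the 1 pending operation (op7) were all tried; none helps
sample order op1, op2, op3, op4, op5, op6, op8 (pending dropped) stalls at step 4 — op4 pop() → 44 has no legal effect
sample order op1, op2, op3, op5, op4, op6, op8 (pending dropped) stalls at step 5 — op4 pop() → 44 has no legal effect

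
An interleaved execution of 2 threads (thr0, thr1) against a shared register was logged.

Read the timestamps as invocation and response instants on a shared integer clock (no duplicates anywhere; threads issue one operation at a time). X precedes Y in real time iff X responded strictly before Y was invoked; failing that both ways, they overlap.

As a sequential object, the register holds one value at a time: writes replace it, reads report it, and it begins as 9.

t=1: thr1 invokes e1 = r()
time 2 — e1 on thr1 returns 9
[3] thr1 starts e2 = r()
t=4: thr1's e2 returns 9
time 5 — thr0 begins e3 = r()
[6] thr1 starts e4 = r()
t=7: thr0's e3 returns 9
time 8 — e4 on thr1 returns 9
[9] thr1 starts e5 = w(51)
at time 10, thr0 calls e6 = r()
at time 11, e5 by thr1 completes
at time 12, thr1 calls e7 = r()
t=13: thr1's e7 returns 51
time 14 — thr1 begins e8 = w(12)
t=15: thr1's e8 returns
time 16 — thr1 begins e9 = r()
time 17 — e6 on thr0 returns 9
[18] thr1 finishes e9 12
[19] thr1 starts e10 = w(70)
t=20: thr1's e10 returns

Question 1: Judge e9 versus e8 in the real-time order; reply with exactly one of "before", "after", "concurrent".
after

e9 spans [16,18], e8 spans [14,15]
resp(e8)=15 < inv(e9)=16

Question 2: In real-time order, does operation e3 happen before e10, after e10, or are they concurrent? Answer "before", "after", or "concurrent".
before

e3 spans [5,7], e10 spans [19,20]
resp(e3)=7 < inv(e10)=19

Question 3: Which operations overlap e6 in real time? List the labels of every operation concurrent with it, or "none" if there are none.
e5, e7, e8, e9

concurrent with e6 ([10,17]): every op whose interval crosses 10..17
e1 [1,2]: before
e2 [3,4]: before
e3 [5,7]: before
e4 [6,8]: before
e5 [9,11]: concurrent
e7 [12,13]: concurrent
e8 [14,15]: concurrent
e9 [16,18]: concurrent
e10 [19,20]: after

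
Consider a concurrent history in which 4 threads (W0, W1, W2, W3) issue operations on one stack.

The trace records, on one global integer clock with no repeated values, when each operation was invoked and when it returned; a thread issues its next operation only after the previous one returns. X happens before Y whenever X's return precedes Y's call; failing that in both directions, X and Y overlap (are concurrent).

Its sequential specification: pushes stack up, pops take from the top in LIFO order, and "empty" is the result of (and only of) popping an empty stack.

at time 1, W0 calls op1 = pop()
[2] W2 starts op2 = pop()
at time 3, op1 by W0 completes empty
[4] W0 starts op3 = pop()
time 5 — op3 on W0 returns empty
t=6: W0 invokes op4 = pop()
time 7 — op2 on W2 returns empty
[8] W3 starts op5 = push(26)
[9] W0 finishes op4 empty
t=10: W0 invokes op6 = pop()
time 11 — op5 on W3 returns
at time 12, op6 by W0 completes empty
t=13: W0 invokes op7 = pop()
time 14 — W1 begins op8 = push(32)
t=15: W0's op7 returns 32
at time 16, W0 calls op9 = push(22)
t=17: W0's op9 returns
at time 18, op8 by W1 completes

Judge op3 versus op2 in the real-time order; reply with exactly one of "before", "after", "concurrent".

op3 spans [4,5], op2 spans [2,7]
the intervals overlap in both directions

concurrent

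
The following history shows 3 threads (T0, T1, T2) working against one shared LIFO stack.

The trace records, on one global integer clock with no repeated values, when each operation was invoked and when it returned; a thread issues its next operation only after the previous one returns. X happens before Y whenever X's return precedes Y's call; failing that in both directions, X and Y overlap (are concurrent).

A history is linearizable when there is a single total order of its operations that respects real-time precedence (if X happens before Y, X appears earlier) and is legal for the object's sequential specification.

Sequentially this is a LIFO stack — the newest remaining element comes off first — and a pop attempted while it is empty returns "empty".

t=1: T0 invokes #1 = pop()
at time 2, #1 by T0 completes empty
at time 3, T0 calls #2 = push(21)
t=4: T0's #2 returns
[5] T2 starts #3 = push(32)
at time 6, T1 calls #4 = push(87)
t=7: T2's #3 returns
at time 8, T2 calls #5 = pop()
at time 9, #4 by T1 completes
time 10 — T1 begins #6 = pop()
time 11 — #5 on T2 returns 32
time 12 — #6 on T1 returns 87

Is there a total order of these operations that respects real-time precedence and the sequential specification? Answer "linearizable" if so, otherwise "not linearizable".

witness order: #1, #2, #3, #4, #6, #5
after step 1 (#1 pop() → empty): stack <>
after step 2 (#2 push(21)): stack <21>
after step 3 (#3 push(32)): stack <21,32>
after step 4 (#4 push(87)): stack <21,32,87>
after step 5 (#6 pop() → 87): stack <21,32>
after step 6 (#5 pop() → 32): stack <21>

linearizable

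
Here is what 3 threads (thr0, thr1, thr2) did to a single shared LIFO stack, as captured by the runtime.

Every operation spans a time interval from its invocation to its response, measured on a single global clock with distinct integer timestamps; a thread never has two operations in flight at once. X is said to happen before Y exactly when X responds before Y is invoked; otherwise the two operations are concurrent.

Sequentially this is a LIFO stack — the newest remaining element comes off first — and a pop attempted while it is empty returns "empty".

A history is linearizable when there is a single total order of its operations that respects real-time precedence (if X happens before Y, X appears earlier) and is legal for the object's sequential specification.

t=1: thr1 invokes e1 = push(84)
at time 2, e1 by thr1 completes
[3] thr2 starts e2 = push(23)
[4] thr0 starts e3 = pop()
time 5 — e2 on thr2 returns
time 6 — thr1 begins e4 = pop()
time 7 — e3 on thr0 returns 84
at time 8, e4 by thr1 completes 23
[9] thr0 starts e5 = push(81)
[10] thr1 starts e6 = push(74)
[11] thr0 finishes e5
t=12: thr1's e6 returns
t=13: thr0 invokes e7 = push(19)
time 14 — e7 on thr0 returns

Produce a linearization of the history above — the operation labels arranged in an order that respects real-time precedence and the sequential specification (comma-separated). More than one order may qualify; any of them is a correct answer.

e1, e2, e4, e3, e5, e6, e7

1. e1 push(84), leaving stack <84>
2. e2 push(23), leaving stack <84,23>
3. e4 pop() → 23, leaving stack <84>
4. e3 pop() → 84, leaving stack <>
5. e5 push(81), leaving stack <81>
6. e6 push(74), leaving stack <81,74>
7. e7 push(19), leaving stack <81,74,19>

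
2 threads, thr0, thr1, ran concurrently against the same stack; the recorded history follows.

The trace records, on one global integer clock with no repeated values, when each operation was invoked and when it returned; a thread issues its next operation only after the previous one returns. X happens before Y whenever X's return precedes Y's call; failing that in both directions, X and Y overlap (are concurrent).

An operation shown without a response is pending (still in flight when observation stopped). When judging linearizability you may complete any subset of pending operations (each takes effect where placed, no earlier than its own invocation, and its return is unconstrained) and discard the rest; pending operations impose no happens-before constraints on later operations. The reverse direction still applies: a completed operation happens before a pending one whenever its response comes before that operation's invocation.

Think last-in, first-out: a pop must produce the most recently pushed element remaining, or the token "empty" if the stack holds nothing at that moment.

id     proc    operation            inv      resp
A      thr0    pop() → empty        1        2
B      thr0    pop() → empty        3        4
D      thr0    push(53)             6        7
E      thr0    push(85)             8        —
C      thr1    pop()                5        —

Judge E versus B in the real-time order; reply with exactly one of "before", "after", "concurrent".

after

E spans [8,…), B spans [3,4]
resp(B)=4 < inv(E)=8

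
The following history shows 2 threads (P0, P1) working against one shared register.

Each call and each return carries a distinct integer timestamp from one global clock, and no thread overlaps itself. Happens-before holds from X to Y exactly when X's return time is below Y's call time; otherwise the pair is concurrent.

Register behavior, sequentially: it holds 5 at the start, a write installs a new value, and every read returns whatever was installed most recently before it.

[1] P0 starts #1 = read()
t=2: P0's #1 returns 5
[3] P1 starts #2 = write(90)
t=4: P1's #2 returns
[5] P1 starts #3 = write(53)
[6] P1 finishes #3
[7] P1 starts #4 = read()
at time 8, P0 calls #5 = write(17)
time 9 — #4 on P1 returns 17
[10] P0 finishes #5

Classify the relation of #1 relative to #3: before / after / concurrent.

#1 spans [1,2], #3 spans [5,6]
resp(#1)=2 < inv(#3)=5

before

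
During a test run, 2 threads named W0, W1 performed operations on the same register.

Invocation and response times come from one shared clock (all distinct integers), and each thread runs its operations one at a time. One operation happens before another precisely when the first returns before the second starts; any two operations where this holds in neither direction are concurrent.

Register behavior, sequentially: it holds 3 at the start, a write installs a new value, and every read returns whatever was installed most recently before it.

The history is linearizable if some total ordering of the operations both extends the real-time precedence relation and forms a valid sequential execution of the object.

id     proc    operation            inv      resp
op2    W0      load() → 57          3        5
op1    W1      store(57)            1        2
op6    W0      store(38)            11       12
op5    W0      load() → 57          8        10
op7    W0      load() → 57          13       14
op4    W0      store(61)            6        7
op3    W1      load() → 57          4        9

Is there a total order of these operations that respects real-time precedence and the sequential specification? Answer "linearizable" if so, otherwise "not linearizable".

not linearizable

cut after 9 events: linearizable; cut after 10 events (op5 responds, time 10): not linearizable
checked exhaustively: 4 real-time-consistent orders of 5 completed operations, zero legal register replays
sample order op1, op2, op3, op4, op5 stalls at step 5 — op5 load() → 57 has no legal effect
sample order op1, op2, op4, op3, op5 stalls at step 4 — op3 load() → 57 has no legal effect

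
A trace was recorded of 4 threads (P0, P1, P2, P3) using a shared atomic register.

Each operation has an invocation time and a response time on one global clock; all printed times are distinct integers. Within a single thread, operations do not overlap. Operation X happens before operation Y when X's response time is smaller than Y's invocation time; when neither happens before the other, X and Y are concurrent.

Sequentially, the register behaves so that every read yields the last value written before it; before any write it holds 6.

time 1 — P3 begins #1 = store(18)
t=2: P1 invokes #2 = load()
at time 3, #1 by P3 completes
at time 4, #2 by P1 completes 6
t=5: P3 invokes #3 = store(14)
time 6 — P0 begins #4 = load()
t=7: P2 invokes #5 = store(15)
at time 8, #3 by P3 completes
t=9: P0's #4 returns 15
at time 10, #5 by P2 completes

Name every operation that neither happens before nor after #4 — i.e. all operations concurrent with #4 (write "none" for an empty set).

#3, #5

concurrent with #4 ([6,9]): every op whose interval crosses 6..9
#1 [1,3]: before
#2 [2,4]: before
#3 [5,8]: concurrent
#5 [7,10]: concurrent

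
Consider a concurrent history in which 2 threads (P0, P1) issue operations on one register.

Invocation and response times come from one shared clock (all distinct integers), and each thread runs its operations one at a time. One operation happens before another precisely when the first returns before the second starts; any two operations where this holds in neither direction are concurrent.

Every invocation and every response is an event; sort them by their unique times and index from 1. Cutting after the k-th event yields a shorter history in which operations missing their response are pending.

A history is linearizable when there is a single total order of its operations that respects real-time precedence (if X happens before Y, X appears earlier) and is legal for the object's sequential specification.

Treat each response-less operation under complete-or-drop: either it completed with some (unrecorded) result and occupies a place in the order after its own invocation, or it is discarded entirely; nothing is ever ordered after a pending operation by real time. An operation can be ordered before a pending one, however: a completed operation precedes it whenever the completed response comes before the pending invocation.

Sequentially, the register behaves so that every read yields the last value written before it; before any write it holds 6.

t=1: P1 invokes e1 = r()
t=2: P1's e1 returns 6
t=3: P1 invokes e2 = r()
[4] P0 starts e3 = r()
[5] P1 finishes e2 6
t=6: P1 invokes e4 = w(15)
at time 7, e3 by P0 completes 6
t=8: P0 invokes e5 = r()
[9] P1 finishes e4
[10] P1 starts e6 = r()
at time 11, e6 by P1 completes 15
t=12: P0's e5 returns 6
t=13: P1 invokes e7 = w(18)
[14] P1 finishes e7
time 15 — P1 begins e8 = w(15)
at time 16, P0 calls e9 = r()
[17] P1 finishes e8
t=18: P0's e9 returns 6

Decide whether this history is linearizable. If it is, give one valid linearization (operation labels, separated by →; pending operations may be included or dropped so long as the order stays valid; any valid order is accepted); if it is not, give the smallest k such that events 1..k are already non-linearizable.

the violation lands at event 18, e9's response at time 18: events 1..17 linearize, events 1..18 do not
16 orders of the 9 completed register ops respect real time; none is legal
one such order, e1, e2, e3, e4, e5, e6, e7, e8, e9, breaks at step 5 where e5 r() → 6 is illegal
one such order, e1, e2, e3, e4, e5, e6, e7, e9, e8, breaks at step 5 where e5 r() → 6 is illegal

not linearizable — minimal violating prefix: 18 events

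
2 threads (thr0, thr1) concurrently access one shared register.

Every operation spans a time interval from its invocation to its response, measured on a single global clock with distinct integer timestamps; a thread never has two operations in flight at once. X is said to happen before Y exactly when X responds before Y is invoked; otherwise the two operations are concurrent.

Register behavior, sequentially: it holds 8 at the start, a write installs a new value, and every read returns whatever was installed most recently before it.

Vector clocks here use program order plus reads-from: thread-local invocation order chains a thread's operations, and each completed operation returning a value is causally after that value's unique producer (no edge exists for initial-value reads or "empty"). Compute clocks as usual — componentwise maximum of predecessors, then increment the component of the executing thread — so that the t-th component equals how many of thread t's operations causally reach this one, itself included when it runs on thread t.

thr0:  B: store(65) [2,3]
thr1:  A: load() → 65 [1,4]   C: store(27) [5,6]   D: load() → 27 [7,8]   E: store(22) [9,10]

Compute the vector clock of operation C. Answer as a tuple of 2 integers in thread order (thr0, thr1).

B (invocation 2): nothing precedes it; thr0's component alone gives (1, 0)
merge at A (invoked 1): VC(B)=(1, 0), own-thread bump on thr1 → (1, 1)
merge at C (invoked 5): VC(A)=(1, 1), own-thread bump on thr1 → (1, 2)
merge at D (invoked 7): VC(C)=(1, 2), own-thread bump on thr1 → (1, 3)
merge at E (invoked 9): VC(D)=(1, 3), own-thread bump on thr1 → (1, 4)
target: VC(C) = (1, 2)

(1, 2)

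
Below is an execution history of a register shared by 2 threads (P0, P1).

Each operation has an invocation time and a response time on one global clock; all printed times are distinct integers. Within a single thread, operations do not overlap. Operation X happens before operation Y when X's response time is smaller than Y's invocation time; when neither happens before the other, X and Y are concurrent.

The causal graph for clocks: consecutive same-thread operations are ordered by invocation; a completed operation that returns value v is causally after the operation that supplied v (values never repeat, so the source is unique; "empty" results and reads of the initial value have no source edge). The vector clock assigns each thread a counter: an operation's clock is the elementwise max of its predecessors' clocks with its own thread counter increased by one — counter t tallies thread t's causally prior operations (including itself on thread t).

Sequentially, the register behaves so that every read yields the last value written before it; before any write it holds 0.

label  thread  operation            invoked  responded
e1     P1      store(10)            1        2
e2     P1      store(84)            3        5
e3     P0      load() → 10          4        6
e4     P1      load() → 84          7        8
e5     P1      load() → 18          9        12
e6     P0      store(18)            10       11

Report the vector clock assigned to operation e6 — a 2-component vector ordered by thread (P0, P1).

(2, 1)

invoked at 1, e1 has no predecessors; its own P1 bump gives (0, 1)
e2, invoked 3, takes VC(e1)=(0, 1) under max, adds 1 for P1 → (0, 2)
e3, invoked 4, takes VC(e1)=(0, 1) under max, adds 1 for P0 → (1, 1)
e4, invoked 7, takes VC(e2)=(0, 2) under max, adds 1 for P1 → (0, 3)
e6, invoked 10, takes VC(e3)=(1, 1) under max, adds 1 for P0 → (2, 1)
e5, invoked 9, takes VC(e4)=(0, 3), VC(e6)=(2, 1) under max, adds 1 for P1 → (2, 4)
target: VC(e6) = (2, 1)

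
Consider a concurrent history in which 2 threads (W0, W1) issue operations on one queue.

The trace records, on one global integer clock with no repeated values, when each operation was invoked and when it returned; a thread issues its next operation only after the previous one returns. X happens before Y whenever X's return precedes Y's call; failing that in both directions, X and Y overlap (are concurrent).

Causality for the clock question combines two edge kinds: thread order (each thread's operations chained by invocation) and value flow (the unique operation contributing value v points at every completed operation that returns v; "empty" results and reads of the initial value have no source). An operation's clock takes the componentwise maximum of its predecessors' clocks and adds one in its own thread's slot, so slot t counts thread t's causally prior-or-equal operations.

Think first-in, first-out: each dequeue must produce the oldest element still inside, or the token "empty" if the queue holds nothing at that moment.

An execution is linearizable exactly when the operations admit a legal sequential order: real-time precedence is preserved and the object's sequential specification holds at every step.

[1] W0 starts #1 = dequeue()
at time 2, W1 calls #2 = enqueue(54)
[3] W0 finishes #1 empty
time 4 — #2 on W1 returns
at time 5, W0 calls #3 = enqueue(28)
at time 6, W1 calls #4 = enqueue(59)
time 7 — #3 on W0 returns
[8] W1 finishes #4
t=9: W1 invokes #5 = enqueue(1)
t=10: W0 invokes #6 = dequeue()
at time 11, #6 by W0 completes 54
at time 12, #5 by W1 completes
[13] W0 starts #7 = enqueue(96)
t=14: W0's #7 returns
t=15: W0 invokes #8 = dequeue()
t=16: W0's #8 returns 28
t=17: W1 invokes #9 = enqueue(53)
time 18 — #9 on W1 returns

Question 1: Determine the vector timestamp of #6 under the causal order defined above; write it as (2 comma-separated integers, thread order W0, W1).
(3, 1)

root op #2, invoked 2: fresh clock plus W1's own tick → (0, 1)
root op #1, invoked 1: fresh clock plus W0's own tick → (1, 0)
#4 (invocation 6): componentwise max over VC(#2)=(0, 1), +1 at W1, giving (0, 2)
#3 (invocation 5): componentwise max over VC(#1)=(1, 0), +1 at W0, giving (2, 0)
#5 (invocation 9): componentwise max over VC(#4)=(0, 2), +1 at W1, giving (0, 3)
#9 (invocation 17): componentwise max over VC(#5)=(0, 3), +1 at W1, giving (0, 4)
#6 (invocation 10): componentwise max over VC(#2)=(0, 1), VC(#3)=(2, 0), +1 at W0, giving (3, 1)
#7 (invocation 13): componentwise max over VC(#6)=(3, 1), +1 at W0, giving (4, 1)
#8 (invocation 15): componentwise max over VC(#3)=(2, 0), VC(#7)=(4, 1), +1 at W0, giving (5, 1)
target: VC(#6) = (3, 1)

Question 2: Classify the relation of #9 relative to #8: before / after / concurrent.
after

#9 spans [17,18], #8 spans [15,16]
resp(#8)=16 < inv(#9)=17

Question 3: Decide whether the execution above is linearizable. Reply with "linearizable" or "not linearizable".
linearizable

one valid linearization: #1, #2, #3, #4, #5, #6, #7, #8, #9
after step 1 (#1 dequeue() → empty): queue <>
after step 2 (#2 enqueue(54)): queue <54>
after step 3 (#3 enqueue(28)): queue <54,28>
after step 4 (#4 enqueue(59)): queue <54,28,59>
after step 5 (#5 enqueue(1)): queue <54,28,59,1>
after step 6 (#6 dequeue() → 54): queue <28,59,1>
after step 7 (#7 enqueue(96)): queue <28,59,1,96>
after step 8 (#8 dequeue() → 28): queue <59,1,96>
after step 9 (#9 enqueue(53)): queue <59,1,96,53>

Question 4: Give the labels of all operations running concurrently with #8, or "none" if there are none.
none

#8 runs from 15 to 16; window-overlapping ops are concurrent
#1 [1,3]: before
#2 [2,4]: before
#3 [5,7]: before
#4 [6,8]: before
#5 [9,12]: before
#6 [10,11]: before
#7 [13,14]: before
#9 [17,18]: after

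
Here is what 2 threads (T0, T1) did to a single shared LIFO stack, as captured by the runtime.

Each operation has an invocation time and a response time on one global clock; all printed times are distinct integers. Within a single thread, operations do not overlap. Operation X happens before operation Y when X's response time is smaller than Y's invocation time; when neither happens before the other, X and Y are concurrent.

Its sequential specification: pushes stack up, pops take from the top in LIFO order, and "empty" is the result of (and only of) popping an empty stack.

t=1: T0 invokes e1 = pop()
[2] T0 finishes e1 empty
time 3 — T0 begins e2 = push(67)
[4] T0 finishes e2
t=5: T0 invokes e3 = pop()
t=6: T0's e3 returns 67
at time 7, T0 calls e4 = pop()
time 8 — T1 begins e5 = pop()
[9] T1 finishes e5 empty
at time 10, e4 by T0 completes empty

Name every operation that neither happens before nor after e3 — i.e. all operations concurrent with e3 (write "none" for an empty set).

none

e3 runs from 5 to 6; window-overlapping ops are concurrent
e1 [1,2]: before
e2 [3,4]: before
e4 [7,10]: after
e5 [8,9]: after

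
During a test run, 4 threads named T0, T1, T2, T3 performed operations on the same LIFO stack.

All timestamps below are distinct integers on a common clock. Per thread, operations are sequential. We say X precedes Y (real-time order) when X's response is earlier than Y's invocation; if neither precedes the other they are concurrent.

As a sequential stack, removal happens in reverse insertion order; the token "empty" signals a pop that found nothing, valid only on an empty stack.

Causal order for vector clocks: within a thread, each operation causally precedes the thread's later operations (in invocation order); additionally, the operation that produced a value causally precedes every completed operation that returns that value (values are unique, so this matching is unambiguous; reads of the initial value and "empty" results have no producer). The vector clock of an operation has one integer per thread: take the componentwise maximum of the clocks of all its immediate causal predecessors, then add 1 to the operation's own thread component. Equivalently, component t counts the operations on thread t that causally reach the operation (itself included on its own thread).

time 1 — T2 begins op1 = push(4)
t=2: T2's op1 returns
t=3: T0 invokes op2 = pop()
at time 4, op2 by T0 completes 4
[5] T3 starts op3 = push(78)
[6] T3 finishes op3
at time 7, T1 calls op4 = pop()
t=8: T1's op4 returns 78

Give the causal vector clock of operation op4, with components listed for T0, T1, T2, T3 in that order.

(0, 1, 0, 1)

op3 (invocation 5): nothing precedes it; T3's component alone gives (0, 0, 0, 1)
op1 (invocation 1): nothing precedes it; T2's component alone gives (0, 0, 1, 0)
from VC(op3)=(0, 0, 0, 1), op4 (invoked 7) maxes components and bumps T1 → (0, 1, 0, 1)
from VC(op1)=(0, 0, 1, 0), op2 (invoked 3) maxes components and bumps T0 → (1, 0, 1, 0)
target: VC(op4) = (0, 1, 0, 1)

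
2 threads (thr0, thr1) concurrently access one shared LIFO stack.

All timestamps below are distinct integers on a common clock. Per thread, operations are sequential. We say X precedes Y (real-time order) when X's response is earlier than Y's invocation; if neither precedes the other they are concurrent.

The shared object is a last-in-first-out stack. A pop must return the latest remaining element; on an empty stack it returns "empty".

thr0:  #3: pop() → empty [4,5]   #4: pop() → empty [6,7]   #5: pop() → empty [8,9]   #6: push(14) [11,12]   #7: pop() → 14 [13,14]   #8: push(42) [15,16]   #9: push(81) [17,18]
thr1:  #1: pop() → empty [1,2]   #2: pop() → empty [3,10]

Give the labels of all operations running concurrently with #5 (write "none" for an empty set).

overlap test against #5 [8,9]: concurrent iff the interval meets 8..9
#1 [1,2]: before
#2 [3,10]: concurrent
#3 [4,5]: before
#4 [6,7]: before
#6 [11,12]: after
#7 [13,14]: after
#8 [15,16]: after
#9 [17,18]: after

#2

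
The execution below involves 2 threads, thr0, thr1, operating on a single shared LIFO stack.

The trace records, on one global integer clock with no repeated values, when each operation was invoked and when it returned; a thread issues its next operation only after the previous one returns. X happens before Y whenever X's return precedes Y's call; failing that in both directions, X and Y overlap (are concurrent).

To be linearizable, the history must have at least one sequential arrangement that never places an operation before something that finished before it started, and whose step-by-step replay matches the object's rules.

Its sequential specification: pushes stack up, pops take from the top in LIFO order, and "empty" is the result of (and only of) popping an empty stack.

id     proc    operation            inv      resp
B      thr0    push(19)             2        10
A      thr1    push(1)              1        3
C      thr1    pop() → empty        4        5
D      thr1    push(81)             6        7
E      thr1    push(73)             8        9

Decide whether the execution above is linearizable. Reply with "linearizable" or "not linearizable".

not linearizable

already the first 5 events (up to C's response at time 5) admit no linearization; the first 4 still do
one real-time candidate order over the 2 completed operations — the LIFO stack replay rejects it
no completion choice of the 1 pending operation (B) rescues it — every subset was tried
for example A, C (pending dropped) fails at step 2: C pop() → empty is not legal there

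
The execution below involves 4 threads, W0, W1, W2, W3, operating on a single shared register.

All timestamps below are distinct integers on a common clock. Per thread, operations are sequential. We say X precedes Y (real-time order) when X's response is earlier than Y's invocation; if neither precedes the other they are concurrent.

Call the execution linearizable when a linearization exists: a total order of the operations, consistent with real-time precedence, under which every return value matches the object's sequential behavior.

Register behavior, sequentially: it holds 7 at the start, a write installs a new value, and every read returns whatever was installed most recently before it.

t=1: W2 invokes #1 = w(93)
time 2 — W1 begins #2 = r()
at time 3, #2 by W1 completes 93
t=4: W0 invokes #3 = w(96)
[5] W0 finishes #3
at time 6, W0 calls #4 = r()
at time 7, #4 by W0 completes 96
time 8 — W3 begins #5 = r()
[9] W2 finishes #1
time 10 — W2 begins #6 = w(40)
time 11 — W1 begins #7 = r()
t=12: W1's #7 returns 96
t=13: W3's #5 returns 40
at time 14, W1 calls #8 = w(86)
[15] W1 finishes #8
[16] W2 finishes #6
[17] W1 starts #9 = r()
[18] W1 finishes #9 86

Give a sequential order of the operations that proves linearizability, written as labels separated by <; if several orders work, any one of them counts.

1. #1 w(93), leaving value 93
2. #2 r() → 93, leaving value 93
3. #3 w(96), leaving value 96
4. #4 r() → 96, leaving value 96
5. #7 r() → 96, leaving value 96
6. #6 w(40), leaving value 40
7. #5 r() → 40, leaving value 40
8. #8 w(86), leaving value 86
9. #9 r() → 86, leaving value 86

#1 < #2 < #3 < #4 < #7 < #6 < #5 < #8 < #9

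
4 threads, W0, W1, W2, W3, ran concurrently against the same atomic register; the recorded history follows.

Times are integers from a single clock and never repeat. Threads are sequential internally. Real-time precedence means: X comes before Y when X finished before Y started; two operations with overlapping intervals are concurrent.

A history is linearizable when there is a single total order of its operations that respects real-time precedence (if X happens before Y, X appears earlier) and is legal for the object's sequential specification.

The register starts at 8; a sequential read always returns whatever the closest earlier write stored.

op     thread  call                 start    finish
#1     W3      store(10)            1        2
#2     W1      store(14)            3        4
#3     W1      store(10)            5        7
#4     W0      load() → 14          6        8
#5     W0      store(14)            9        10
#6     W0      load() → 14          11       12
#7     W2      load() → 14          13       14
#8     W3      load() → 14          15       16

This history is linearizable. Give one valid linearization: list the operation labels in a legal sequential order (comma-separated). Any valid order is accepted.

#1, #2, #4, #3, #5, #6, #7, #8

step 1: #1 store(10) — value 10
step 2: #2 store(14) — value 14
step 3: #4 load() → 14 — value 14
step 4: #3 store(10) — value 10
step 5: #5 store(14) — value 14
step 6: #6 load() → 14 — value 14
step 7: #7 load() → 14 — value 14
step 8: #8 load() → 14 — value 14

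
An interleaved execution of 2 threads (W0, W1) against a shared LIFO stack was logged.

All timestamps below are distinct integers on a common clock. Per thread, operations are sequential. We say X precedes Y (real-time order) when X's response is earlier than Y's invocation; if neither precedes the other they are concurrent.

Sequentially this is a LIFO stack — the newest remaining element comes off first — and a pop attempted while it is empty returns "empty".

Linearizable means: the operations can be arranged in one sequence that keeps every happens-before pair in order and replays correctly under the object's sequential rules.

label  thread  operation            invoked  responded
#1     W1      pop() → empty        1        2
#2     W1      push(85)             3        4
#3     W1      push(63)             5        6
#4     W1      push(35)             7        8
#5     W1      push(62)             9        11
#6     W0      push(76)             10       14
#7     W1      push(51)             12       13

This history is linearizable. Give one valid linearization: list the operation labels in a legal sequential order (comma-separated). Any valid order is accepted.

1. #1 pop() → empty, leaving stack <>
2. #2 push(85), leaving stack <85>
3. #3 push(63), leaving stack <85,63>
4. #4 push(35), leaving stack <85,63,35>
5. #5 push(62), leaving stack <85,63,35,62>
6. #6 push(76), leaving stack <85,63,35,62,76>
7. #7 push(51), leaving stack <85,63,35,62,76,51>

#1, #2, #3, #4, #5, #6, #7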